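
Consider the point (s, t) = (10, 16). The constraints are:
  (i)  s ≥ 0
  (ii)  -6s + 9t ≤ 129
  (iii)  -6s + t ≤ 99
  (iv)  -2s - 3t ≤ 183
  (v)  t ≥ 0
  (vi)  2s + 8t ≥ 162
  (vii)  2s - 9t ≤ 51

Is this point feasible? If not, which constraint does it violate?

not feasible — violates (vi)

Constraint (vi): 2s + 8t = 148, which is not ≥ 162. All other constraints are satisfied.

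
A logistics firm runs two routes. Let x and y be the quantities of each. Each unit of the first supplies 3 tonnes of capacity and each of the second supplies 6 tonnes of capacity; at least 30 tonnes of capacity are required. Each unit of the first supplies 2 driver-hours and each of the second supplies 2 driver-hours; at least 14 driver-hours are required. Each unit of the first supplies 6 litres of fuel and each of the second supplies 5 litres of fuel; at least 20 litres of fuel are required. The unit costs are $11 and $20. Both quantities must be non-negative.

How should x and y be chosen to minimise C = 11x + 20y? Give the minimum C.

Feasible corners and C = 11x + 20y:
  (0, 7) → C = 140
  (10, 0) → C = 110
  (4, 3) → C = 104
The feasible region is unbounded (it extends along (0, 1), (1, 0)), but C strictly increases along every unbounded feasible direction, so there is no improving ray and the minimum is attained at a vertex.

The optimum lies where 3x + 6y = 30 and 2x + 2y = 14.
Solving simultaneously gives x = 4, y = 3.

x = 4, y = 3, minimum C = 104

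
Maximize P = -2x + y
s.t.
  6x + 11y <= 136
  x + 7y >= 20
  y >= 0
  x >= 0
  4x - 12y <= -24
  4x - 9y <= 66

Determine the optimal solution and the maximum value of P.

Extreme points and P = -2x + y:
  (0, 136/11) → P = 136/11
  (342/29, 172/29) → P = -512/29
  (0, 20/7) → P = 20/7
  (9/5, 13/5) → P = -1

x = 0, y = 136/11, maximum P = 136/11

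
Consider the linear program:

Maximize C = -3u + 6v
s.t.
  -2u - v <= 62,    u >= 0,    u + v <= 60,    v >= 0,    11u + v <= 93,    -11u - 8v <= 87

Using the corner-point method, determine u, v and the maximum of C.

u = 0, v = 60, maximum C = 360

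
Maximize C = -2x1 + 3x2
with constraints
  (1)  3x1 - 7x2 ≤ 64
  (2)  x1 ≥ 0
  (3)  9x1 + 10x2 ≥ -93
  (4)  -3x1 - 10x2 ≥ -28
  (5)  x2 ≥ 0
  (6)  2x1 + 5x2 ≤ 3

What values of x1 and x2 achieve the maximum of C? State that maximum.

x1 = 0, x2 = 3/5, maximum C = 9/5

Feasible corners and C = -2x1 + 3x2:
  (0, 0) → C = 0
  (0, 3/5) → C = 9/5
  (3/2, 0) → C = -3

The binding constraints are x1 = 0 and 2x1 + 5x2 = 3.
Solving simultaneously gives x1 = 0, x2 = 3/5.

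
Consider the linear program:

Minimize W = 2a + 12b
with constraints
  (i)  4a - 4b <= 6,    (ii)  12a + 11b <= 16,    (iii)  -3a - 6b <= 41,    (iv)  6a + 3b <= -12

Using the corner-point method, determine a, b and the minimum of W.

a = -32/9, b = -91/18, minimum W = -610/9

The feasible region is unbounded (it extends along (-2, 1), (-11, 12)), but W strictly increases along every unbounded feasible direction, so there is no improving ray and the minimum is attained at a vertex.

The binding constraints are 4a - 4b = 6 and -3a - 6b = 41.
Solving simultaneously gives a = -32/9, b = -91/18.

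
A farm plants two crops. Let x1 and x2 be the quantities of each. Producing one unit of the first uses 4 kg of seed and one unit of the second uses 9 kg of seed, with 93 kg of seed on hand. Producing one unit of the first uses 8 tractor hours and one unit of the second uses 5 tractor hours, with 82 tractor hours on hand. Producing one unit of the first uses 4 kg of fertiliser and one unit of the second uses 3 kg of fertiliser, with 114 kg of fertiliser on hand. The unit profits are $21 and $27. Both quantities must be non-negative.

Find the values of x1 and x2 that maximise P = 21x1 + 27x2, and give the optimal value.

The binding constraints are 4x1 + 9x2 = 93 and 8x1 + 5x2 = 82.
Solving simultaneously gives x1 = 21/4, x2 = 8.

x1 = 21/4, x2 = 8, maximum P = 1305/4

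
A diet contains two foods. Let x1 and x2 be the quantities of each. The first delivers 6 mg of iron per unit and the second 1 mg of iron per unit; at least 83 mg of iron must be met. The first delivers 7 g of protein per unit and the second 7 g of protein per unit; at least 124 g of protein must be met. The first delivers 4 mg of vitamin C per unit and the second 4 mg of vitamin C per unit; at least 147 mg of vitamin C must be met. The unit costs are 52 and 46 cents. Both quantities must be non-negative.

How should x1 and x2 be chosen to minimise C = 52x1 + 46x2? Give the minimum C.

x1 = 37/4, x2 = 55/2, minimum C = 1746

Extreme points and C = 52x1 + 46x2:
  (0, 83) → C = 3818
  (147/4, 0) → C = 1911
  (37/4, 55/2) → C = 1746
The feasible region is unbounded (it extends along (0, 1), (1, 0)), but C strictly increases along every unbounded feasible direction, so there is no improving ray and the minimum is attained at a vertex.

The binding constraints are 6x1 + x2 = 83 and 4x1 + 4x2 = 147.
Solving simultaneously gives x1 = 37/4, x2 = 55/2.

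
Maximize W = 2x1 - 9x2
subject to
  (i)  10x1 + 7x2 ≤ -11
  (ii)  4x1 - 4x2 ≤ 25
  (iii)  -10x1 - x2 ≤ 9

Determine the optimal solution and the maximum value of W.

x1 = -1/4, x2 = -13/2, maximum W = 58

Extreme points and W = 2x1 - 9x2:
  (131/68, -147/34) → W = 727/17
  (-13/15, -1/3) → W = 19/15
  (-1/4, -13/2) → W = 58

The optimum lies where 4x1 - 4x2 = 25 and -10x1 - x2 = 9.
Solving simultaneously gives x1 = -1/4, x2 = -13/2.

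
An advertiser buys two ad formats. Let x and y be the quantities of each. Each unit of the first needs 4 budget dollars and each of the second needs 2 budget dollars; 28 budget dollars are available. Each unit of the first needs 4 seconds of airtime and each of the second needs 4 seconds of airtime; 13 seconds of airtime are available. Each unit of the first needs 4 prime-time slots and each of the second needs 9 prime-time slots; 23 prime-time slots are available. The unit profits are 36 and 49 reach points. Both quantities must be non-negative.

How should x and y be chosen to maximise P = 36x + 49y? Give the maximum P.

The optimum lies where 4x + 4y = 13 and 4x + 9y = 23.
Solving simultaneously gives x = 5/4, y = 2.

x = 5/4, y = 2, maximum P = 143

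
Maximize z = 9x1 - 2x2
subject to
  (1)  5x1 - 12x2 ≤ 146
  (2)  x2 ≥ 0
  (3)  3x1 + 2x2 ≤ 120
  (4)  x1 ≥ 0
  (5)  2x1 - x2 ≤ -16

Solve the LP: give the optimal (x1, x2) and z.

x1 = 88/7, x2 = 288/7, maximum z = 216/7

Vertices and z = 9x1 - 2x2:
  (0, 60) → z = -120
  (88/7, 288/7) → z = 216/7
  (0, 16) → z = -32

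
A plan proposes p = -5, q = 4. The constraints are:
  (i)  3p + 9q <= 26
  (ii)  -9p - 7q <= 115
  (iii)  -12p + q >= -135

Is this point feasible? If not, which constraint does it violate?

(i): 21 ≤ 26 ✓
(ii): 17 ≤ 115 ✓
(iii): 64 ≥ -135 ✓

feasible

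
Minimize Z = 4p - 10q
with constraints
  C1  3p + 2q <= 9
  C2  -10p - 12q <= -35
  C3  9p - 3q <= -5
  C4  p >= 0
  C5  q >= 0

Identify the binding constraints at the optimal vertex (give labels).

C1 and C4

Extreme points and Z = 4p - 10q:
  (17/27, 32/9) → Z = -892/27
  (0, 9/2) → Z = -45
  (15/46, 365/138) → Z = -1735/69
  (0, 35/12) → Z = -175/6

The minimum is at (0, 9/2). Substituting into each constraint, equality holds for C1 and C4; the remaining constraints have slack.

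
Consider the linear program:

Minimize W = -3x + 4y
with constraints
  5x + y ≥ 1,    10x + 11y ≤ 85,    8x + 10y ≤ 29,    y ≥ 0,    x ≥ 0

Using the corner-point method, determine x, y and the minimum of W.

x = 29/8, y = 0, minimum W = -87/8

Vertices and W = -3x + 4y:
  (1/5, 0) → W = -3/5
  (0, 1) → W = 4
  (29/8, 0) → W = -87/8
  (0, 29/10) → W = 58/5

The binding constraints are 8x + 10y = 29 and y = 0.
Solving simultaneously gives x = 29/8, y = 0.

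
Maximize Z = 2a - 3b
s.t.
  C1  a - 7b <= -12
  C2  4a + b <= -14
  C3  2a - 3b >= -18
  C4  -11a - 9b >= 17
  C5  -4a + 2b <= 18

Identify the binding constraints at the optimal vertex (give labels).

C1 and C2

Feasible corners and Z = 2a - 3b:
  (-110/29, 34/29) → Z = -322/29
  (-51/13, 15/13) → Z = -147/13
  (-23/6, 4/3) → Z = -35/3

The maximum is at (-110/29, 34/29). Substituting into each constraint, equality holds for C1 and C2; the remaining constraints have slack.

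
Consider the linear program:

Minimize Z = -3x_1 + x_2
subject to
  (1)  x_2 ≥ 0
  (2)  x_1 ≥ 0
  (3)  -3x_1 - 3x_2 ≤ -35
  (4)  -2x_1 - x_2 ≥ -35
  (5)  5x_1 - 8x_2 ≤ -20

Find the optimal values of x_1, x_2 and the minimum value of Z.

Vertices and Z = -3x_1 + x_2:
  (0, 35/3) → Z = 35/3
  (0, 35) → Z = 35
  (220/39, 235/39) → Z = -425/39
  (260/21, 215/21) → Z = -565/21

x_1 = 260/21, x_2 = 215/21, minimum Z = -565/21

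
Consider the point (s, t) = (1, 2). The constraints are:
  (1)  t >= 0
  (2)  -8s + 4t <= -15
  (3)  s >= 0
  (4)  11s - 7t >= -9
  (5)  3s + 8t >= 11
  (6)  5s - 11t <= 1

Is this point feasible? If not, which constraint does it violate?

Constraint (2): -8s + 4t = 0, which is not ≤ -15. All other constraints are satisfied.

not feasible — violates (2)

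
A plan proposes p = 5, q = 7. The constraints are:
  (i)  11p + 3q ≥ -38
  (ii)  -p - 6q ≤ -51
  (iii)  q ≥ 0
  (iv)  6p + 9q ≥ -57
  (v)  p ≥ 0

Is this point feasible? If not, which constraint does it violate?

Constraint (ii): -p - 6q = -47, which is not ≤ -51. All other constraints are satisfied.

not feasible — violates (ii)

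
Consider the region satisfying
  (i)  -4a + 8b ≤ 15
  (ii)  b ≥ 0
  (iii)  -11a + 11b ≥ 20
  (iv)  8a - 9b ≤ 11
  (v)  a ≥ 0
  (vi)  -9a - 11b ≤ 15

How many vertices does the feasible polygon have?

3

Intersecting each pair of boundary lines and keeping only the points that satisfy every inequality leaves:
  (5/44, 85/44)
  (0, 15/8)
  (0, 20/11)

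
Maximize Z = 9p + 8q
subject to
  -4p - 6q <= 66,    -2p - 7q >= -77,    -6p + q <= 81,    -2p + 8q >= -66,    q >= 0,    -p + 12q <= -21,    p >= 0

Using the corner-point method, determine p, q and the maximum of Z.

p = 539/15, q = 11/15, maximum Z = 4939/15

Corner points and Z = 9p + 8q:
  (539/15, 11/15) → Z = 4939/15
  (1071/31, 35/31) → Z = 9919/31
  (33, 0) → Z = 297
  (21, 0) → Z = 189

At the optimal vertex, -2p - 7q = -77 and -2p + 8q = -66.
Solving simultaneously gives p = 539/15, q = 11/15.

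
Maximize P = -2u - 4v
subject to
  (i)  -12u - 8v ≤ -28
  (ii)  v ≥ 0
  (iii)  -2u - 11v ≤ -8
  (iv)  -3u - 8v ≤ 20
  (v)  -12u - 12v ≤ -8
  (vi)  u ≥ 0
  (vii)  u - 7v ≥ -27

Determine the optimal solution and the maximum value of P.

u = 61/29, v = 10/29, maximum P = -162/29

Extreme points and P = -2u - 4v:
  (61/29, 10/29) → P = -162/29
  (0, 7/2) → P = -14
  (4, 0) → P = -8
  (0, 27/7) → P = -108/7
The feasible region is unbounded (it extends along (7, 1), (1, 0)), but P strictly decreases along every unbounded feasible direction, so there is no improving ray and the maximum is attained at a vertex.

At the optimal vertex, -12u - 8v = -28 and -2u - 11v = -8.
Solving simultaneously gives u = 61/29, v = 10/29.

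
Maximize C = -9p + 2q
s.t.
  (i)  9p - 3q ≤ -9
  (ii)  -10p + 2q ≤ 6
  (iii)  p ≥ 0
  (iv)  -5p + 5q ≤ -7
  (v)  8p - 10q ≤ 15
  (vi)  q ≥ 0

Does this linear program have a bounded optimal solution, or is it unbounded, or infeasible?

The boundaries 9p - 3q = -9 and -10p + 2q = 6 meet at (0, 3), but that point violates -5p + 5q ≤ -7. Every candidate vertex is excluded by some other constraint, so the feasible region is empty.

infeasible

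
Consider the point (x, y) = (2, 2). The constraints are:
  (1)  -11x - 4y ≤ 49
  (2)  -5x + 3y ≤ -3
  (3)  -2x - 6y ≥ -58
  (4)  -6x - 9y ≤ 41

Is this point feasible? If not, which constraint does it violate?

feasible

(1): -30 ≤ 49 ✓
(2): -4 ≤ -3 ✓
(3): -16 ≥ -58 ✓
(4): -30 ≤ 41 ✓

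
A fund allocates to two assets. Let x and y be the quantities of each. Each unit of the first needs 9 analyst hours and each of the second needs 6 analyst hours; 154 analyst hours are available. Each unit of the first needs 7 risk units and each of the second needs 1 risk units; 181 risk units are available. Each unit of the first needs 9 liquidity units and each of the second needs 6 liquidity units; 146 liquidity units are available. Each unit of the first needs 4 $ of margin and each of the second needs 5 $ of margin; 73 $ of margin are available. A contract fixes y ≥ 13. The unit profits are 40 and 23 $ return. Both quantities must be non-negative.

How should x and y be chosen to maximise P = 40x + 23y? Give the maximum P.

Corner points and P = 40x + 23y:
  (0, 73/5) → P = 1679/5
  (0, 13) → P = 299
  (2, 13) → P = 379

x = 2, y = 13, maximum P = 379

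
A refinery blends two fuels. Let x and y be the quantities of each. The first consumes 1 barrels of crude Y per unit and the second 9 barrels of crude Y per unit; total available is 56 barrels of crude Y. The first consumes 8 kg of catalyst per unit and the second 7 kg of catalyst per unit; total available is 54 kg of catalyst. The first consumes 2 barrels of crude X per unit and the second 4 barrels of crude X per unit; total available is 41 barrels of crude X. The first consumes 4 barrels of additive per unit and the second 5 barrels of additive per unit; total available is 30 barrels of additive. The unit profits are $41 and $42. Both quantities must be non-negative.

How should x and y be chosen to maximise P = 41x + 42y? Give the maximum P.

x = 5, y = 2, maximum P = 289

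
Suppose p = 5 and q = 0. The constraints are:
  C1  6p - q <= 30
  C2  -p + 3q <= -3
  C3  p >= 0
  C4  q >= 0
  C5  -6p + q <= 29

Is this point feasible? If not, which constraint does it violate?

C1: 30 ≤ 30 ✓
C2: -5 ≤ -3 ✓
C3: 5 ≥ 0 ✓
C4: 0 ≥ 0 ✓
C5: -30 ≤ 29 ✓

feasible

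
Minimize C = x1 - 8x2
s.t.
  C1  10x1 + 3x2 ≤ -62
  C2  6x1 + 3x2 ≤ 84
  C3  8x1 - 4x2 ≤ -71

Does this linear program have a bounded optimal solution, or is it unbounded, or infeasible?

unbounded

From the feasible point (-73/2, 101), moving in the direction (-3, 6) keeps every constraint satisfied while C decreases without bound.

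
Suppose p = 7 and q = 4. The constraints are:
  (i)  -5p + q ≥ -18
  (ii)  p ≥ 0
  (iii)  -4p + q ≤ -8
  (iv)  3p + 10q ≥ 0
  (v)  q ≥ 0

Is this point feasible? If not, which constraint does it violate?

not feasible — violates (i)

Constraint (i): -5p + q = -31, which is not ≥ -18. All other constraints are satisfied.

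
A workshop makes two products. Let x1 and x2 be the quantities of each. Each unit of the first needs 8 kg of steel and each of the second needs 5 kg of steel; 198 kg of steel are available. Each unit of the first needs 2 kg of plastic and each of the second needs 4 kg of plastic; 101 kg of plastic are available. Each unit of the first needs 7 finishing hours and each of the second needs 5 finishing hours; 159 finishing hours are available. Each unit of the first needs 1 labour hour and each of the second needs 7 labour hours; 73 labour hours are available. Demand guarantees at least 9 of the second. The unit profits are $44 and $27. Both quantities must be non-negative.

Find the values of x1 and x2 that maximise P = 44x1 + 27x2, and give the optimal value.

The optimum lies where x1 + 7x2 = 73 and x2 = 9.
Solving simultaneously gives x1 = 10, x2 = 9.

x1 = 10, x2 = 9, maximum P = 683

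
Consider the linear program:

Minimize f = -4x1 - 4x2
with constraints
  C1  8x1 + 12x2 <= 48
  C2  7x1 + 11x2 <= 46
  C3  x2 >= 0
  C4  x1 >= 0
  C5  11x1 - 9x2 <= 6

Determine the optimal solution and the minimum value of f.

x1 = 42/17, x2 = 40/17, minimum f = -328/17

At the optimal vertex, 8x1 + 12x2 = 48 and 11x1 - 9x2 = 6.
Solving simultaneously gives x1 = 42/17, x2 = 40/17.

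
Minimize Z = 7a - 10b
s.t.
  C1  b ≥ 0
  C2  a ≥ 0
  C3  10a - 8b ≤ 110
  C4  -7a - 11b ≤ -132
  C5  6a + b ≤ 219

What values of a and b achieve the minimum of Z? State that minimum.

Corner points and Z = 7a - 10b:
  (0, 12) → Z = -120
  (0, 219) → Z = -2190
  (1133/83, 275/83) → Z = 5181/83
  (931/29, 765/29) → Z = -1133/29

a = 0, b = 219, minimum Z = -2190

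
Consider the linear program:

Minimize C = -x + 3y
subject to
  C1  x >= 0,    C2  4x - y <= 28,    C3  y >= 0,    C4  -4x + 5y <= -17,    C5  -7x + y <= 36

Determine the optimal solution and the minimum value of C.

Corner points and C = -x + 3y:
  (7, 0) → C = -7
  (123/16, 11/4) → C = 9/16
  (17/4, 0) → C = -17/4

At the optimal vertex, 4x - y = 28 and y = 0.
Solving simultaneously gives x = 7, y = 0.

x = 7, y = 0, minimum C = -7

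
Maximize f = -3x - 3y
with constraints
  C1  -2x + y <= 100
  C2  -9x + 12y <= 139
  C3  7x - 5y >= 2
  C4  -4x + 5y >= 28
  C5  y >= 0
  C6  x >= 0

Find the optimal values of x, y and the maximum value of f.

x = 10, y = 68/5, maximum f = -354/5

Feasible corners and f = -3x - 3y:
  (719/39, 991/39) → f = -1710/13
  (359/3, 304/3) → f = -663
  (10, 68/5) → f = -354/5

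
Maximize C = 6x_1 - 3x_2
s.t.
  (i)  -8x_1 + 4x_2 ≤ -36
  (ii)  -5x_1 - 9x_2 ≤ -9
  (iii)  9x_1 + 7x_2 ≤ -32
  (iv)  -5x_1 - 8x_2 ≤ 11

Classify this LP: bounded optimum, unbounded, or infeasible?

infeasible

The boundaries -8x_1 + 4x_2 = -36 and -5x_1 - 9x_2 = -9 meet at (90/23, -27/23), but that point violates 9x_1 + 7x_2 ≤ -32. Every candidate vertex is excluded by some other constraint, so the feasible region is empty.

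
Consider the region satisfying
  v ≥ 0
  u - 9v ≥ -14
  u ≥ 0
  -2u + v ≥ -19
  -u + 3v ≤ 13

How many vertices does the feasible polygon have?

4

Intersecting each pair of boundary lines and keeping only the points that satisfy every inequality leaves:
  (0, 0)
  (19/2, 0)
  (0, 14/9)
  (185/17, 47/17)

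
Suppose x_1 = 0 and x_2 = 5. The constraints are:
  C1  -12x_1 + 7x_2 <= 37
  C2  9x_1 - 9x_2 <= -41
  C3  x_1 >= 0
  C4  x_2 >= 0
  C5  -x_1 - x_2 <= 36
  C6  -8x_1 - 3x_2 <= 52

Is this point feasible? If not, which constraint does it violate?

C1: 35 ≤ 37 ✓
C2: -45 ≤ -41 ✓
C3: 0 ≥ 0 ✓
C4: 5 ≥ 0 ✓
C5: -5 ≤ 36 ✓
C6: -15 ≤ 52 ✓

feasible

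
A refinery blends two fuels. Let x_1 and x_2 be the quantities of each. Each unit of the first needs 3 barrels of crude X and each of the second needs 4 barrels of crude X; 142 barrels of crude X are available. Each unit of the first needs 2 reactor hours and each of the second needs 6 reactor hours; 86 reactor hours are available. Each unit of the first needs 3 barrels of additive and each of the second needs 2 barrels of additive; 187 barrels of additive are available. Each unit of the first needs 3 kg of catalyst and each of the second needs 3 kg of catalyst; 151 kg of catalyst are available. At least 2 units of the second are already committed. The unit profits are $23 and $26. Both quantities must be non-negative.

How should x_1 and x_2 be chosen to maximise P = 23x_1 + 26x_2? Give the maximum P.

x_1 = 37, x_2 = 2, maximum P = 903

Corner points and P = 23x_1 + 26x_2:
  (0, 43/3) → P = 1118/3
  (0, 2) → P = 52
  (37, 2) → P = 903

The binding constraints are 2x_1 + 6x_2 = 86 and x_2 = 2.
Solving simultaneously gives x_1 = 37, x_2 = 2.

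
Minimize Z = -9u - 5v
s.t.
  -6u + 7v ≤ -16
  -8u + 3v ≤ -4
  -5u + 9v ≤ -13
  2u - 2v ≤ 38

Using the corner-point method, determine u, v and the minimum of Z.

Vertices and Z = -9u - 5v:
  (-10/19, -52/19) → Z = 350/19
  (53/19, 2/19) → Z = -487/19
  (-53/5, -148/5) → Z = 1217/5
  (79/2, 41/2) → Z = -458

At the optimal vertex, -5u + 9v = -13 and 2u - 2v = 38.
Solving simultaneously gives u = 79/2, v = 41/2.

u = 79/2, v = 41/2, minimum Z = -458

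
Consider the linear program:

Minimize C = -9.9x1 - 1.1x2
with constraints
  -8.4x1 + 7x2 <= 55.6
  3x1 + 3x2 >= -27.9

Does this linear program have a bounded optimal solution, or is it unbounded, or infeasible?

unbounded

From the feasible point (-1207/154, -563/385), moving in the direction (7, 8.4) keeps every constraint satisfied while C decreases without bound.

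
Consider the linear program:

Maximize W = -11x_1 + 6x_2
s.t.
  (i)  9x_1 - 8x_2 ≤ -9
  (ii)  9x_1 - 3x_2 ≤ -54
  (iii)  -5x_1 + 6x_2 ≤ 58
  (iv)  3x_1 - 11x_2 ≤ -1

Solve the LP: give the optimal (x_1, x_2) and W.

Feasible corners and W = -11x_1 + 6x_2:
  (-50/13, 84/13) → W = 1054/13
  (-197/30, -17/10) → W = 1861/30
  (-632/37, -169/37) → W = 5938/37

At the optimal vertex, -5x_1 + 6x_2 = 58 and 3x_1 - 11x_2 = -1.
Solving simultaneously gives x_1 = -632/37, x_2 = -169/37.

x_1 = -632/37, x_2 = -169/37, maximum W = 5938/37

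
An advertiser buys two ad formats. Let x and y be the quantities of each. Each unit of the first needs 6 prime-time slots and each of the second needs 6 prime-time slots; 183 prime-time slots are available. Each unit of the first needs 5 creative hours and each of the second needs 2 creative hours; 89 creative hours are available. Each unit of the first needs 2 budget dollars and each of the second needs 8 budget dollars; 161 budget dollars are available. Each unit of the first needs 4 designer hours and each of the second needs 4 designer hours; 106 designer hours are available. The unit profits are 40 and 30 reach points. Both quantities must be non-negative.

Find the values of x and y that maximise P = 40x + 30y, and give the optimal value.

Feasible corners and P = 40x + 30y:
  (0, 0) → P = 0
  (0, 161/8) → P = 2415/4
  (89/5, 0) → P = 712
  (12, 29/2) → P = 915
  (17/2, 18) → P = 880

x = 12, y = 29/2, maximum P = 915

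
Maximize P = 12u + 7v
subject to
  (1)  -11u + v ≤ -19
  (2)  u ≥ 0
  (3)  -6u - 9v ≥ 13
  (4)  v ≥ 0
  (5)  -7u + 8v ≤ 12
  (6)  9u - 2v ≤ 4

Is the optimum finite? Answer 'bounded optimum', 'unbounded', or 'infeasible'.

The boundaries -7u + 8v = 12 and 9u - 2v = 4 meet at (28/29, 68/29), but that point violates -11u + v ≤ -19. Every candidate vertex is excluded by some other constraint, so the feasible region is empty.

infeasible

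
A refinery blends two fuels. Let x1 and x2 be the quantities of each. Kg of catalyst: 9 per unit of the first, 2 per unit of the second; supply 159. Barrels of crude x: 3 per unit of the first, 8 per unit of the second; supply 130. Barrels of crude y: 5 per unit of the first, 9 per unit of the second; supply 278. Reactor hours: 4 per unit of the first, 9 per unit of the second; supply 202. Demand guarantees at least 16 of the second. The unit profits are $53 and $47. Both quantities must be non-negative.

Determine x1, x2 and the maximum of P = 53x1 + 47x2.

x1 = 2/3, x2 = 16, maximum P = 2362/3

The binding constraints are 3x1 + 8x2 = 130 and x2 = 16.
Solving simultaneously gives x1 = 2/3, x2 = 16.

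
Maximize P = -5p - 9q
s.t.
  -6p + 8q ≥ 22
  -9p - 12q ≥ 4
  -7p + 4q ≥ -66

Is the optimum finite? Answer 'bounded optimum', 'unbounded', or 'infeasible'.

unbounded

From the feasible point (-37/18, 29/24), moving in the direction (-8, -6) keeps every constraint satisfied while P increases without bound.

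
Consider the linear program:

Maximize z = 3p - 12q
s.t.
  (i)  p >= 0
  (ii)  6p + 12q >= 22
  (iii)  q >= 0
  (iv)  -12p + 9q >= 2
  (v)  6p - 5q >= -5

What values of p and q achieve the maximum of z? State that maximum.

Feasible corners and z = 3p - 12q:
  (29/33, 46/33) → z = -155/11
  (25/51, 27/17) → z = -299/17
  (35/6, 8) → z = -157/2

The optimum lies where 6p + 12q = 22 and -12p + 9q = 2.
Solving simultaneously gives p = 29/33, q = 46/33.

p = 29/33, q = 46/33, maximum z = -155/11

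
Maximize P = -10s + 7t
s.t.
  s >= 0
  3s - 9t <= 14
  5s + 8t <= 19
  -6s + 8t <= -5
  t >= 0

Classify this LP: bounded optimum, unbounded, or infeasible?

Extreme points and P = -10s + 7t:
  (24/11, 89/88) → P = -1297/88
  (19/5, 0) → P = -38
  (5/6, 0) → P = -25/3
The feasible region has finitely many vertices and no improving ray; the maximum is -25/3 at (5/6, 0).

bounded optimum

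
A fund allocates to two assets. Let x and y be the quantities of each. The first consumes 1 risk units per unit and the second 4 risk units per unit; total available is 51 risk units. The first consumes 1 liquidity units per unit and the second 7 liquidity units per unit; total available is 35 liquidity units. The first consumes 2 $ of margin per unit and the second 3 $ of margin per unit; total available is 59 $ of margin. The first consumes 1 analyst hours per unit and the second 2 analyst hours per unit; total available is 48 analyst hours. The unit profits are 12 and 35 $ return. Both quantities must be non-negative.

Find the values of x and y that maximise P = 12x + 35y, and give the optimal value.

Extreme points and P = 12x + 35y:
  (0, 0) → P = 0
  (0, 5) → P = 175
  (59/2, 0) → P = 354
  (28, 1) → P = 371

x = 28, y = 1, maximum P = 371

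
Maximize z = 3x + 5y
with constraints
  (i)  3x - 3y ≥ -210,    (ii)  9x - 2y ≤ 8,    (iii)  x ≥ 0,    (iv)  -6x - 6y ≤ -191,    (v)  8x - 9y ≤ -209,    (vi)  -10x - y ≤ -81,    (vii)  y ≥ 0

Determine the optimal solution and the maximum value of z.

x = 148/7, y = 638/7, maximum z = 3634/7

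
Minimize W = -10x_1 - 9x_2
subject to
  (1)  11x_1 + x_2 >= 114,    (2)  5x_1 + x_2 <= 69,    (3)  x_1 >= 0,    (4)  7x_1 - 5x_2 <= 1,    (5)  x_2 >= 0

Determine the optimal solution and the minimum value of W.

At the optimal vertex, 11x_1 + x_2 = 114 and 5x_1 + x_2 = 69.
Solving simultaneously gives x_1 = 15/2, x_2 = 63/2.

x_1 = 15/2, x_2 = 63/2, minimum W = -717/2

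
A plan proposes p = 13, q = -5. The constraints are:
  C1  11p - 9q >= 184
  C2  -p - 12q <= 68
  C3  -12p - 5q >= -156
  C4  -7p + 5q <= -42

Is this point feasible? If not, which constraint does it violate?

C1: 188 ≥ 184 ✓
C2: 47 ≤ 68 ✓
C3: -131 ≥ -156 ✓
C4: -116 ≤ -42 ✓

feasible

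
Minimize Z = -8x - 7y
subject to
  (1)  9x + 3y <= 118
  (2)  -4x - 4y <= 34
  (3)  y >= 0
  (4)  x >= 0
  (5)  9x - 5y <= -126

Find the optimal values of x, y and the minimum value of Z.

Vertices and Z = -8x - 7y:
  (0, 118/3) → Z = -826/3
  (53/18, 61/2) → Z = -4267/18
  (0, 126/5) → Z = -882/5

x = 0, y = 118/3, minimum Z = -826/3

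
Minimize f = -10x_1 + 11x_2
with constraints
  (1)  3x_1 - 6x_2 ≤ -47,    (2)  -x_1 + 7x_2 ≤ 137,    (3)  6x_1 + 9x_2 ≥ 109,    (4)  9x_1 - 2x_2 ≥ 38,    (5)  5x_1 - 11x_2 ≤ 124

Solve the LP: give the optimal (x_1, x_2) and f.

The optimum lies where 3x_1 - 6x_2 = -47 and -x_1 + 7x_2 = 137.
Solving simultaneously gives x_1 = 493/15, x_2 = 364/15.

x_1 = 493/15, x_2 = 364/15, minimum f = -926/15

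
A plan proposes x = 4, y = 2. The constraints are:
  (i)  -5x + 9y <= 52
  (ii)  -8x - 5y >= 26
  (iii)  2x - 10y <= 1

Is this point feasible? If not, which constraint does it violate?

Constraint (ii): -8x - 5y = -42, which is not ≥ 26. All other constraints are satisfied.

not feasible — violates (ii)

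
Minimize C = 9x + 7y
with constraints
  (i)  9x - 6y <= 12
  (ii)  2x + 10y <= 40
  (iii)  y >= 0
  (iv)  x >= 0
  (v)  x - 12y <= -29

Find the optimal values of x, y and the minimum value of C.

x = 0, y = 29/12, minimum C = 203/12

The optimum lies where x = 0 and x - 12y = -29.
Solving simultaneously gives x = 0, y = 29/12.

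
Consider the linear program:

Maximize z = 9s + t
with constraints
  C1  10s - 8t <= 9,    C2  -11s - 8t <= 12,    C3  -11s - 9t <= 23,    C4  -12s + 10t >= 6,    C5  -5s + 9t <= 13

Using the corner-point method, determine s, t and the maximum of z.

s = 38/29, t = 63/29, maximum z = 405/29

Extreme points and z = 9s + t:
  (-84/103, -39/103) → z = -795/103
  (-212/139, 83/139) → z = -1825/139
  (38/29, 63/29) → z = 405/29

The optimum lies where -12s + 10t = 6 and -5s + 9t = 13.
Solving simultaneously gives s = 38/29, t = 63/29.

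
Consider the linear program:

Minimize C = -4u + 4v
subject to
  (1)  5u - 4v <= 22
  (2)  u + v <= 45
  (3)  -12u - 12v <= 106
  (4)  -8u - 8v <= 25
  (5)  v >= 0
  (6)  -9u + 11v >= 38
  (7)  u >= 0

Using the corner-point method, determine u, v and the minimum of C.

u = 394/19, v = 388/19, minimum C = -24/19

Feasible corners and C = -4u + 4v:
  (202/9, 203/9) → C = 4/9
  (394/19, 388/19) → C = -24/19
  (0, 45) → C = 180
  (0, 38/11) → C = 152/11

At the optimal vertex, 5u - 4v = 22 and -9u + 11v = 38.
Solving simultaneously gives u = 394/19, v = 388/19.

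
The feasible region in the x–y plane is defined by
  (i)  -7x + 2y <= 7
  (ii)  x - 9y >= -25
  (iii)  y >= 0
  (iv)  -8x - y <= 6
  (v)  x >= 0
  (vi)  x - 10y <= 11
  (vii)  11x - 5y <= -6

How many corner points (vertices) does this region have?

Of the 21 pairwise boundary intersections, those satisfying every inequality are:
  (0, 25/9)
  (71/94, 269/94)
  (0, 6/5)

3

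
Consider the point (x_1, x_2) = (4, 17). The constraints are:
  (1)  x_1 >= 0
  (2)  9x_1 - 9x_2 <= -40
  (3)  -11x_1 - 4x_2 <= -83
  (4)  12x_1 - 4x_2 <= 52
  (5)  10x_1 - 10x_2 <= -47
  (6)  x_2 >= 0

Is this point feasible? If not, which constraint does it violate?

(1): 4 ≥ 0 ✓
(2): -117 ≤ -40 ✓
(3): -112 ≤ -83 ✓
(4): -20 ≤ 52 ✓
(5): -130 ≤ -47 ✓
(6): 17 ≥ 0 ✓

feasible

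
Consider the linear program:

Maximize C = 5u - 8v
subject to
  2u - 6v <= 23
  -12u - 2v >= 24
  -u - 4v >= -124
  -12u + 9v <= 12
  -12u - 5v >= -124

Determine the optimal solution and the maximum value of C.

Feasible corners and C = 5u - 8v:
  (-49/38, -81/19) → C = 1051/38
  (-31/6, -50/9) → C = 335/18
  (-20/11, -12/11) → C = -4/11

The optimum lies where 2u - 6v = 23 and -12u - 2v = 24.
Solving simultaneously gives u = -49/38, v = -81/19.

u = -49/38, v = -81/19, maximum C = 1051/38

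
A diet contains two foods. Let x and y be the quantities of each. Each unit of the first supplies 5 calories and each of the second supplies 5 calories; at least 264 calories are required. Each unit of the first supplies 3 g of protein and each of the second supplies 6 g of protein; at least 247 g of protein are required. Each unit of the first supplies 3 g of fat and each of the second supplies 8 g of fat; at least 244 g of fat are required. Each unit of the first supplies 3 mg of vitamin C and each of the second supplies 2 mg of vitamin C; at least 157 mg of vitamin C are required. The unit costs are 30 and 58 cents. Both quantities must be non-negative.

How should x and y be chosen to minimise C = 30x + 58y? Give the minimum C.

x = 112/3, y = 45/2, minimum C = 2425

The feasible region is unbounded (it extends along (0, 1), (1, 0)), but C strictly increases along every unbounded feasible direction, so there is no improving ray and the minimum is attained at a vertex.

The optimum lies where 3x + 6y = 247 and 3x + 2y = 157.
Solving simultaneously gives x = 112/3, y = 45/2.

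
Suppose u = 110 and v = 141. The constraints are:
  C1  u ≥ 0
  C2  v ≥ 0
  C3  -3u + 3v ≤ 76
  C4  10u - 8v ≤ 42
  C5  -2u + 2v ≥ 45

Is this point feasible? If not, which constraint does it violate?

Constraint C3: -3u + 3v = 93, which is not ≤ 76. All other constraints are satisfied.

not feasible — violates C3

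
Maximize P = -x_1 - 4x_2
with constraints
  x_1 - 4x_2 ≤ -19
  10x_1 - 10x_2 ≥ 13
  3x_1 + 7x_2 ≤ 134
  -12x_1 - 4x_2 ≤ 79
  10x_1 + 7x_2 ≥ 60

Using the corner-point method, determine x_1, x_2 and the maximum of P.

Feasible corners and P = -x_1 - 4x_2:
  (121/15, 203/30) → P = -527/15
  (403/19, 191/19) → P = -1167/19
  (1431/100, 1301/100) → P = -1327/20

The optimum lies where x_1 - 4x_2 = -19 and 10x_1 - 10x_2 = 13.
Solving simultaneously gives x_1 = 121/15, x_2 = 203/30.

x_1 = 121/15, x_2 = 203/30, maximum P = -527/15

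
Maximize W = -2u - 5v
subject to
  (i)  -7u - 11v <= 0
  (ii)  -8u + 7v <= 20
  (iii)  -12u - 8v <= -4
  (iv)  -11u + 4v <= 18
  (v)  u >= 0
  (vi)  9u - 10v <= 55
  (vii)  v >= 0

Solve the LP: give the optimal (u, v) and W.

u = 1/3, v = 0, maximum W = -2/3

Vertices and W = -2u - 5v:
  (0, 20/7) → W = -100/7
  (0, 1/2) → W = -5/2
  (1/3, 0) → W = -2/3
  (55/9, 0) → W = -110/9
The feasible region is unbounded (it extends along (7, 8), (10, 9)), but W strictly decreases along every unbounded feasible direction, so there is no improving ray and the maximum is attained at a vertex.

At the optimal vertex, -12u - 8v = -4 and v = 0.
Solving simultaneously gives u = 1/3, v = 0.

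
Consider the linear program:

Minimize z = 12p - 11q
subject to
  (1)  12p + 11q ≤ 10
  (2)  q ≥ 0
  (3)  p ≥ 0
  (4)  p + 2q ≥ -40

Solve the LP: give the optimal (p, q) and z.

p = 0, q = 10/11, minimum z = -10

Feasible corners and z = 12p - 11q:
  (5/6, 0) → z = 10
  (0, 10/11) → z = -10
  (0, 0) → z = 0

At the optimal vertex, 12p + 11q = 10 and p = 0.
Solving simultaneously gives p = 0, q = 10/11.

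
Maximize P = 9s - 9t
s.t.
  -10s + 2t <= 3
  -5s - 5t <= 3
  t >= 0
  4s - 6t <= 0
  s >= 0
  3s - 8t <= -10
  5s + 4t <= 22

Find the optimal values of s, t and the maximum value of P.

s = 34/13, t = 29/13, maximum P = 45/13

Feasible corners and P = 9s - 9t:
  (0, 3/2) → P = -27/2
  (16/25, 47/10) → P = -1827/50
  (0, 5/4) → P = -45/4
  (34/13, 29/13) → P = 45/13

The optimum lies where 3s - 8t = -10 and 5s + 4t = 22.
Solving simultaneously gives s = 34/13, t = 29/13.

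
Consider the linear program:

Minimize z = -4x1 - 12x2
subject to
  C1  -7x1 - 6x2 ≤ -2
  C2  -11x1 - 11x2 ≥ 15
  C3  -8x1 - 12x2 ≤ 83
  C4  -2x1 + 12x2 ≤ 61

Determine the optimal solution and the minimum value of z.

x1 = 112/11, x2 = -127/11, minimum z = 1076/11

Corner points and z = -4x1 - 12x2:
  (112/11, -127/11) → z = 1076/11
  (29/2, -199/12) → z = 141
  (733/44, -793/44) → z = 1646/11

The binding constraints are -7x1 - 6x2 = -2 and -11x1 - 11x2 = 15.
Solving simultaneously gives x1 = 112/11, x2 = -127/11.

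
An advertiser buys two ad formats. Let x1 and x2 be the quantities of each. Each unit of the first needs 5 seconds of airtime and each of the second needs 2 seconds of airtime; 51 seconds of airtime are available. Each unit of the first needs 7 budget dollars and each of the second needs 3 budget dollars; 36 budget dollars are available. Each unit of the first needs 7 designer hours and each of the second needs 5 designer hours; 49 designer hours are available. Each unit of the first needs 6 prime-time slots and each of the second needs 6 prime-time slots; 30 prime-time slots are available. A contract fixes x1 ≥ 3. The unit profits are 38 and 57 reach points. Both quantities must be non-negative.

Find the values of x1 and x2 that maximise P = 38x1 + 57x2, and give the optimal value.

x1 = 3, x2 = 2, maximum P = 228

The optimum lies where 6x1 + 6x2 = 30 and x1 = 3.
Solving simultaneously gives x1 = 3, x2 = 2.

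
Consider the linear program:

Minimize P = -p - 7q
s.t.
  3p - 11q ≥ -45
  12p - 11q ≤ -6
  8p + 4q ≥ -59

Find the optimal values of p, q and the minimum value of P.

p = 13/3, q = 58/11, minimum P = -1361/33

Corner points and P = -p - 7q:
  (13/3, 58/11) → P = -1361/33
  (-829/100, 183/100) → P = -113/25
  (-673/136, -165/34) → P = 5293/136

The optimum lies where 3p - 11q = -45 and 12p - 11q = -6.
Solving simultaneously gives p = 13/3, q = 58/11.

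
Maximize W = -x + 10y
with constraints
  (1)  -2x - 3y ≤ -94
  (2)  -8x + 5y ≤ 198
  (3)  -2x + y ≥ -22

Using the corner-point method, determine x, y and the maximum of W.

x = 154, y = 286, maximum W = 2706

Extreme points and W = -x + 10y:
  (-62/17, 574/17) → W = 5802/17
  (20, 18) → W = 160
  (154, 286) → W = 2706

The binding constraints are -8x + 5y = 198 and -2x + y = -22.
Solving simultaneously gives x = 154, y = 286.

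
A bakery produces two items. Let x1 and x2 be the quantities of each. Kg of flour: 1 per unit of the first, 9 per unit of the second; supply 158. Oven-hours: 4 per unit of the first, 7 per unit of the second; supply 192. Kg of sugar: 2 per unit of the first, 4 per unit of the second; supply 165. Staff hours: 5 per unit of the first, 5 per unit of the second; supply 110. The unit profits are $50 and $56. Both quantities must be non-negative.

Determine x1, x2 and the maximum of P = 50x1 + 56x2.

Vertices and P = 50x1 + 56x2:
  (0, 0) → P = 0
  (0, 158/9) → P = 8848/9
  (22, 0) → P = 1100
  (5, 17) → P = 1202

The optimum lies where x1 + 9x2 = 158 and 5x1 + 5x2 = 110.
Solving simultaneously gives x1 = 5, x2 = 17.

x1 = 5, x2 = 17, maximum P = 1202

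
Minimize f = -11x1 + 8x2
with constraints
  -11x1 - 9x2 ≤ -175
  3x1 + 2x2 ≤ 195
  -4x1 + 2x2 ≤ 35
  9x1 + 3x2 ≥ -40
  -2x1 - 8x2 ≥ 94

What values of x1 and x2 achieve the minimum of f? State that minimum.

x1 = 281, x2 = -324, minimum f = -5683

Vertices and f = -11x1 + 8x2:
  (281, -324) → f = -5683
  (1123/35, -692/35) → f = -17889/35
  (437/5, -168/5) → f = -6151/5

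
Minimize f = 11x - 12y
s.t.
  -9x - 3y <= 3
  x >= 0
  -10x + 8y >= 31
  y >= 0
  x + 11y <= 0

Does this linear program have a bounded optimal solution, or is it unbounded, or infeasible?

The boundaries x = 0 and -10x + 8y = 31 meet at (0, 31/8), but that point violates x + 11y ≤ 0. Every candidate vertex is excluded by some other constraint, so the feasible region is empty.

infeasible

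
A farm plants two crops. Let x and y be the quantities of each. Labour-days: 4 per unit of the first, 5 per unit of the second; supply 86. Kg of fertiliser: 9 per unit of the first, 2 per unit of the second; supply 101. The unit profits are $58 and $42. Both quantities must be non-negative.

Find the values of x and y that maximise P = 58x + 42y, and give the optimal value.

Corner points and P = 58x + 42y:
  (0, 0) → P = 0
  (0, 86/5) → P = 3612/5
  (101/9, 0) → P = 5858/9
  (9, 10) → P = 942

At the optimal vertex, 4x + 5y = 86 and 9x + 2y = 101.
Solving simultaneously gives x = 9, y = 10.

x = 9, y = 10, maximum P = 942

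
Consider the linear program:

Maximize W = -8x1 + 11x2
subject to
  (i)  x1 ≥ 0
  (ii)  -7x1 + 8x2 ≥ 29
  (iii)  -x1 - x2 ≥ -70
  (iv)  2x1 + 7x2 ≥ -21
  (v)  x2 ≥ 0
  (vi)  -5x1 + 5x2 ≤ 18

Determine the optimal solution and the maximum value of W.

x1 = 166/5, x2 = 184/5, maximum W = 696/5

Vertices and W = -8x1 + 11x2:
  (177/5, 173/5) → W = 487/5
  (1/5, 19/5) → W = 201/5
  (166/5, 184/5) → W = 696/5

The optimum lies where -x1 - x2 = -70 and -5x1 + 5x2 = 18.
Solving simultaneously gives x1 = 166/5, x2 = 184/5.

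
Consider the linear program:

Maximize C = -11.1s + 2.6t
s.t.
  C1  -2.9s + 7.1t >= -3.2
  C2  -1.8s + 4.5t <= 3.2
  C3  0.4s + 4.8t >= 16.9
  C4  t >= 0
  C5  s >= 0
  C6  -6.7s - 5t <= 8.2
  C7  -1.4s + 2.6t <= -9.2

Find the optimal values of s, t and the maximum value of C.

s = 23.75, t = 9.25, maximum C = -239.575

Extreme points and C = -11.1s + 2.6t:
  (3712/27, 1504/27) → C = -186464/135
  (95/4, 37/4) → C = -9583/40
  (2486/81, 1052/81) → C = -124297/405

At the optimal vertex, -2.9s + 7.1t = -3.2 and -1.4s + 2.6t = -9.2.
Solving simultaneously gives s = 95/4, t = 37/4.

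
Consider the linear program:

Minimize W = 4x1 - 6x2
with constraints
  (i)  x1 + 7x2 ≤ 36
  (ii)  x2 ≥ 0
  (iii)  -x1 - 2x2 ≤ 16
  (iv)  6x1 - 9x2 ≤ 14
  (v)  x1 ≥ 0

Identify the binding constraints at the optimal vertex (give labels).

(i) and (v)

Vertices and W = 4x1 - 6x2:
  (422/51, 202/51) → W = 28/3
  (0, 36/7) → W = -216/7
  (7/3, 0) → W = 28/3
  (0, 0) → W = 0

The minimum is at (0, 36/7). Substituting into each constraint, equality holds for (i) and (v); the remaining constraints have slack.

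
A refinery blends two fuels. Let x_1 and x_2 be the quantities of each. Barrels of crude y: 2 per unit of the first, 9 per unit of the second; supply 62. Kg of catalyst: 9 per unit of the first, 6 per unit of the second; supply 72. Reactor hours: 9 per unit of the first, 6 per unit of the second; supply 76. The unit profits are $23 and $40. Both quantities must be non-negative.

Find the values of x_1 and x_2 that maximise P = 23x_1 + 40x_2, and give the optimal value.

x_1 = 4, x_2 = 6, maximum P = 332

Corner points and P = 23x_1 + 40x_2:
  (0, 0) → P = 0
  (0, 62/9) → P = 2480/9
  (8, 0) → P = 184
  (4, 6) → P = 332

The optimum lies where 2x_1 + 9x_2 = 62 and 9x_1 + 6x_2 = 72.
Solving simultaneously gives x_1 = 4, x_2 = 6.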